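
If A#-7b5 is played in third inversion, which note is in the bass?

G#

A#-7b5 in root position is A#–C#–E–G#.
Third inversion places the seventh in the bass, which is G#.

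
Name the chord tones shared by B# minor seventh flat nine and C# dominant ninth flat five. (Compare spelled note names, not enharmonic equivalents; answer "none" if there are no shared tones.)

B# minor seventh flat nine: B-sharp D-sharp F-double-sharp A-sharp C-sharp
C# dominant ninth flat five: C-sharp E-sharp G B D-sharp
Common to both → D-sharp, C-sharp.

D-sharp C-sharp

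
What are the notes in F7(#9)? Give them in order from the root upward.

F7(#9) is a dominant seventh sharp nine built on F.
root → F
3rd (major 3rd) → A
5th (perfect 5th) → C
7th (minor 7th) → Eb
9th (augmented 9th) → G#

F, A, C, Eb, G#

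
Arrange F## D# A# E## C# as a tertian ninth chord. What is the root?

Arranged so that each adjacent pair is a third by letter name: D# – F## – A# – C# – E##.
The bottom of that stack, D#, is the root (this is D# dominant seventh sharp nine).

D#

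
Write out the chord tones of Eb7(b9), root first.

Eb7(b9) is a dominant seventh flat nine built on Eb.
Root: Eb
Major 3rd (3rd): G
Perfect 5th (5th): Bb
Minor 7th (7th): Db
Minor 9th (9th): Fb

Eb, G, Bb, Db, Fb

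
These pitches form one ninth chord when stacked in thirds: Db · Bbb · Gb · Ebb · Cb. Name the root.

Stacking in thirds gives Cb – Ebb – Gb – Bbb – Db, so Cb is the root — Cb minor ninth.

Cb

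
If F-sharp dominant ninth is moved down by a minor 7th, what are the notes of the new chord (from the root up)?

Transposed root: F-sharp → G-sharp (minor 7th down). So we spell G-sharp dominant ninth:
Root: G-sharp
Major 3rd (3rd): B-sharp
Perfect 5th (5th): D-sharp
Minor 7th (7th): F-sharp
Major 9th (9th): A-sharp

G-sharp, B-sharp, D-sharp, F-sharp, A-sharp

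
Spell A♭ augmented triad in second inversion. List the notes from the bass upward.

In root position, A♭ augmented triad is Ab–C–E.
Second inversion puts the fifth (E) in the bass.

E, Ab, C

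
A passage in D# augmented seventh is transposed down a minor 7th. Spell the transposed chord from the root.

E#  G##  B##  D#

D# down a minor 7th → E#. New chord: E# augmented seventh.
E# — root
G## — major 3rd
B## — augmented 5th
D# — minor 7th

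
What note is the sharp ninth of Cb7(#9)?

D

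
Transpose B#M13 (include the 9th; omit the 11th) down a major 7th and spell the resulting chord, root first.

B# down a major 7th → C#. New chord: C# major thirteenth.
root → C#
3rd (major 3rd) → E#
5th (perfect 5th) → G#
7th (major 7th) → B#
9th (major 9th) → D#
13th (major 13th) → A#

C#  E#  G#  B#  D#  A#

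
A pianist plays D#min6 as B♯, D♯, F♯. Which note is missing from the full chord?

A♯

The full D#min6 chord is D♯, F♯, A♯, B♯.
Comparing with the voicing, the perfect 5th (5th) — A♯ — is absent.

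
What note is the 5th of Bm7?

F#

Bm7 is built on B; its 5th is a perfect 5th above the root.
A fifth above B uses the letter F, and the perfect 5th above B is F#.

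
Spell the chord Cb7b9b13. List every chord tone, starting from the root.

Root Cb, quality dominant seventh flat nine flat thirteen:
root → Cb
3rd (major 3rd) → Eb
5th (perfect 5th) → Gb
7th (minor 7th) → Bbb
9th (minor 9th) → Dbb
13th (minor 13th) → Abb

Cb Eb Gb Bbb Dbb Abb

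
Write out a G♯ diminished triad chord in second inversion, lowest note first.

D, G-sharp, B

G♯ diminished triad = G-sharp–B–D; second inversion → fifth (D) lowest.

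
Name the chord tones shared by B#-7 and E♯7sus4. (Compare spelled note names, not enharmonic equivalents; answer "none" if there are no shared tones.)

B# – D# – A#

B#-7 = B#, D#, F##, A#.
E♯7sus4 = E#, A#, B#, D#.
Shared: B#, D#, A#.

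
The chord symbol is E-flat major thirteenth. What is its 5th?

E-flat major thirteenth is built on E-flat; its 5th is a perfect 5th above the root.
A fifth above E uses the letter B, and the perfect 5th above E-flat is B-flat.

B-flat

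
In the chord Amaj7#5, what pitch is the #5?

E♯

Amaj7#5 is built on A; its 5th is an augmented 5th above the root.
A fifth above A uses the letter E, and the augmented 5th above A is E♯.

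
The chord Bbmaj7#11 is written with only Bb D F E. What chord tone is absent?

Bbmaj7#11 = Bb, D, F, A, E. The voicing lacks the 7th (major 7th), A.

A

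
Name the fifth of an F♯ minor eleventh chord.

C♯

F♯ minor eleventh is built on F♯; its 5th is a perfect 5th above the root.
A fifth above F uses the letter C, and the perfect 5th above F♯ is C♯.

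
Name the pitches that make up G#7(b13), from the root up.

G# – B# – D# – F# – E

G#7(b13) is a dominant seventh flat thirteen built on G#.
G# — root
B# — major 3rd
D# — perfect 5th
F# — minor 7th
E — minor 13th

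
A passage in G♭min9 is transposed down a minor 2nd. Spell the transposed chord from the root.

F, Ab, C, Eb, G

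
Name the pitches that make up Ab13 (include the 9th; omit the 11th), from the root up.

Ab13: dominant thirteenth on Ab.
Ab — root
C — major 3rd
Eb — perfect 5th
Gb — minor 7th
Bb — major 9th
F — major 13th

Ab, C, Eb, Gb, Bb, F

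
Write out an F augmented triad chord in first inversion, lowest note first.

A C# F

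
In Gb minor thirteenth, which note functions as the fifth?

Root of Gb minor thirteenth = G-flat. The 5th is a perfect 5th: G-flat up a perfect 5th → D-flat.

D-flat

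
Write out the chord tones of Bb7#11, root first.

Bb7#11: dominant seventh sharp eleven on B♭.
Root: B♭
Major 3rd (3rd): D
Perfect 5th (5th): F
Minor 7th (7th): A♭
Augmented 11th (11th): E

B♭ D F A♭ E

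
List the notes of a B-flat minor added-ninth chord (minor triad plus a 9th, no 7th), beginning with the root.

Bb  Db  F  C

Root Bb, quality minor added-ninth:
Root: Bb
Minor 3rd (3rd): Db
Perfect 5th (5th): F
Major 9th (9th): C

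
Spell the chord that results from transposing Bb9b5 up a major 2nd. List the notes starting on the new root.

C E Gb Bb D

A major 2nd up from Bb is C, so the new chord is C dominant ninth flat five.
- root: C
- major 3rd: E
- diminished 5th: Gb
- minor 7th: Bb
- major 9th: D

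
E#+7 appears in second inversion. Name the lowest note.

E#+7 in root position is E#–G##–B##–D#.
Second inversion places the fifth in the bass, which is B##.

B##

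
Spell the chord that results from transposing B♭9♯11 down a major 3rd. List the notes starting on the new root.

Bb down a major 3rd → Gb. New chord: Gb dominant ninth sharp eleven.
Root: Gb
Major 3rd (3rd): Bb
Perfect 5th (5th): Db
Minor 7th (7th): Fb
Major 9th (9th): Ab
Augmented 11th (11th): C

Gb Bb Db Fb Ab C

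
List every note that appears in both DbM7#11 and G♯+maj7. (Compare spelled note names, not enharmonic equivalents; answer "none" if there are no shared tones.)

DbM7#11 = Db, F, Ab, C, G.
G♯+maj7 = G#, B#, D##, F##.
Shared: none.

none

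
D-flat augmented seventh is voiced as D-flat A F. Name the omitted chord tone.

C-flat

D-flat augmented seventh = D-flat, F, A, C-flat. The voicing lacks the 7th (minor 7th), C-flat.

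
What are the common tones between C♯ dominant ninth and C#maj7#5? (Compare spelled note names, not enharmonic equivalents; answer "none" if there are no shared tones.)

C#  E#

C♯ dominant ninth = C#, E#, G#, B, D#.
C#maj7#5 = C#, E#, G##, B#.
Shared: C#, E#.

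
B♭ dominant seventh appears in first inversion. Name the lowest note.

D

B♭ dominant seventh in root position is B-flat–D–F–A-flat.
First inversion places the third in the bass, which is D.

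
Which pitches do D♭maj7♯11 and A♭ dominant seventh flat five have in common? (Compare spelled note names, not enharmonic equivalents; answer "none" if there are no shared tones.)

D♭maj7♯11: Db F Ab C G
A♭ dominant seventh flat five: Ab C Ebb Gb
Common to both → Ab, C.

Ab C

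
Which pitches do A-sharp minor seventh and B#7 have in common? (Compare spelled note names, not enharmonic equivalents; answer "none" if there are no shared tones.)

A-sharp minor seventh: A♯ C♯ E♯ G♯
B#7: B♯ D𝄪 F𝄪 A♯
Common to both → A♯.

A♯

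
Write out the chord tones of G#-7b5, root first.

G♯  B  D  F♯

G#-7b5 is a half-diminished seventh built on G♯.
root → G♯
3rd (minor 3rd) → B
5th (diminished 5th) → D
7th (minor 7th) → F♯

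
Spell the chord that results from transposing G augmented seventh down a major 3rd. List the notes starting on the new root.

E-flat – G – B – D-flat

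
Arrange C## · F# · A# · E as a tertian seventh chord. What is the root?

F#

Arranged so that each adjacent pair is a third by letter name: F# – A# – C## – E.
The bottom of that stack, F#, is the root (this is F# augmented seventh).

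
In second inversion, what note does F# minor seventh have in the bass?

C-sharp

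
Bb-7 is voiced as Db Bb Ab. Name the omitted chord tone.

F

Bb-7 = Bb, Db, F, Ab. The voicing lacks the 5th (perfect 5th), F.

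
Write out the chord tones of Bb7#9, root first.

Root Bb, quality dominant seventh sharp nine:
- root: Bb
- major 3rd: D
- perfect 5th: F
- minor 7th: Ab
- augmented 9th: C#

Bb  D  F  Ab  C#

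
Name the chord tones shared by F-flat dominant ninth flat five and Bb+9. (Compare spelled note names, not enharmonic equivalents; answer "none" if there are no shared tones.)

F-flat dominant ninth flat five = Fb, Ab, Cbb, Ebb, Gb.
Bb+9 = Bb, D, F#, Ab, C.
Shared: Ab.

Ab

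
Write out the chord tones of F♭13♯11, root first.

F♭13♯11 is a dominant thirteenth sharp eleven built on Fb.
Fb — root
Ab — major 3rd
Cb — perfect 5th
Ebb — minor 7th
Gb — major 9th
Bb — augmented 11th
Db — major 13th

Fb Ab Cb Ebb Gb Bb Db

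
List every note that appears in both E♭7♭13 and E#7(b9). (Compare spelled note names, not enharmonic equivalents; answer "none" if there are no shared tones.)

E♭7♭13 = Eb, G, Bb, Db, Cb.
E#7(b9) = E#, G##, B#, D#, F#.
Shared: none.

none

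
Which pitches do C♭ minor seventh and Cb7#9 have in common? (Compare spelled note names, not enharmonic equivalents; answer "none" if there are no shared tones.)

Cb – Gb – Bbb

C♭ minor seventh: Cb Ebb Gb Bbb
Cb7#9: Cb Eb Gb Bbb D
Common to both → Cb, Gb, Bbb.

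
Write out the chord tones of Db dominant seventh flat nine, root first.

Db – F – Ab – Cb – Ebb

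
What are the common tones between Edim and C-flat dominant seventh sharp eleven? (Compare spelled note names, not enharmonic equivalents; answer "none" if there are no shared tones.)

none

Edim: E G Bb
C-flat dominant seventh sharp eleven: Cb Eb Gb Bbb F
Common to both → none.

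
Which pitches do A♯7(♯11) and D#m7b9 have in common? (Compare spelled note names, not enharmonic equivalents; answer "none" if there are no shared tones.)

A#

A♯7(♯11) = A#, C##, E#, G#, D##.
D#m7b9 = D#, F#, A#, C#, E.
Shared: A#.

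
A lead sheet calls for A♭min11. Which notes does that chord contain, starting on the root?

Ab, Cb, Eb, Gb, Bb, Db

Root Ab, quality minor eleventh:
root → Ab
3rd (minor 3rd) → Cb
5th (perfect 5th) → Eb
7th (minor 7th) → Gb
9th (major 9th) → Bb
11th (perfect 11th) → Db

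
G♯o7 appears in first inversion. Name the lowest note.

G♯o7 in root position is G#–B–D–F.
First inversion places the third in the bass, which is B.

B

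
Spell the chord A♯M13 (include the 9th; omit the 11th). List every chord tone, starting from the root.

A♯M13: major thirteenth on A#.
A# — root
C## — major 3rd
E# — perfect 5th
G## — major 7th
B# — major 9th
F## — major 13th

A# C## E# G## B# F##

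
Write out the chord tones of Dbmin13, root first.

Dbmin13: minor thirteenth on D♭.
Root: D♭
Minor 3rd (3rd): F♭
Perfect 5th (5th): A♭
Minor 7th (7th): C♭
Major 9th (9th): E♭
Perfect 11th (11th): G♭
Major 13th (13th): B♭

D♭  F♭  A♭  C♭  E♭  G♭  B♭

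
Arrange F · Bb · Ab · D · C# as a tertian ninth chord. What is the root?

Bb

Stacking in thirds gives Bb – D – F – Ab – C#, so Bb is the root — Bb dominant seventh sharp nine.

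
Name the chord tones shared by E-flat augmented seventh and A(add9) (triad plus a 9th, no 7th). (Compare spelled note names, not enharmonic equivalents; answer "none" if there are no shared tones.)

E-flat augmented seventh: Eb G B Db
A(add9): A C# E B
Common to both → B.

B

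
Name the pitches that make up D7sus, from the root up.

D7sus is a dominant seventh suspended fourth built on D.
- root: D
- perfect 4th: G
- perfect 5th: A
- minor 7th: C

D – G – A – C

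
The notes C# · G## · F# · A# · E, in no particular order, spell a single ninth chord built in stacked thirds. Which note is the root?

F#

Stacking in thirds gives F# – A# – C# – E – G##, so F# is the root — F# dominant seventh sharp nine.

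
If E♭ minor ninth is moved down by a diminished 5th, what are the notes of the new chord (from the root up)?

E♭ down a diminished 5th → A. New chord: A minor ninth.
root → A
3rd (minor 3rd) → C
5th (perfect 5th) → E
7th (minor 7th) → G
9th (major 9th) → B

A – C – E – G – B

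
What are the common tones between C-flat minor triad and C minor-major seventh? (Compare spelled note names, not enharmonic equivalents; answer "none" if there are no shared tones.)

none

C-flat minor triad = C-flat, E-double-flat, G-flat.
C minor-major seventh = C, E-flat, G, B.
Shared: none.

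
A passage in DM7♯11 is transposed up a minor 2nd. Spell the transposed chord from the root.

Transposed root: D → Eb (minor 2nd up). So we spell Eb major seventh sharp eleven:
root → Eb
3rd (major 3rd) → G
5th (perfect 5th) → Bb
7th (major 7th) → D
11th (augmented 11th) → A

Eb, G, Bb, D, A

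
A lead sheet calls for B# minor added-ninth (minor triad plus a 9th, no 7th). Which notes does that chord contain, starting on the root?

B-sharp D-sharp F-double-sharp C-double-sharp

Root B-sharp, quality minor added-ninth:
- root: B-sharp
- minor 3rd: D-sharp
- perfect 5th: F-double-sharp
- major 9th: C-double-sharp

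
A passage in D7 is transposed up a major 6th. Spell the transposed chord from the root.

D up a major 6th → B. New chord: B dominant seventh.
root → B
3rd (major 3rd) → D#
5th (perfect 5th) → F#
7th (minor 7th) → A

B – D# – F# – A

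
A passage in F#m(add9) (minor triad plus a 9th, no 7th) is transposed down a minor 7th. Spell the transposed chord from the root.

F# down a minor 7th → G#. New chord: G# minor added-ninth.
root → G#
3rd (minor 3rd) → B
5th (perfect 5th) → D#
9th (major 9th) → A#

G# B D# A#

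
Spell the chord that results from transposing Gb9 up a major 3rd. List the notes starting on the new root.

B♭ – D – F – A♭ – C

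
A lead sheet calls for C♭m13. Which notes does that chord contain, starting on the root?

Cb, Ebb, Gb, Bbb, Db, Fb, Ab

C♭m13: minor thirteenth on Cb.
Cb — root
Ebb — minor 3rd
Gb — perfect 5th
Bbb — minor 7th
Db — major 9th
Fb — perfect 11th
Ab — major 13th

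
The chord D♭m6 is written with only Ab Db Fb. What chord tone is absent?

The full D♭m6 chord is Db, Fb, Ab, Bb.
Comparing with the voicing, the major 6th (6th) — Bb — is absent.

Bb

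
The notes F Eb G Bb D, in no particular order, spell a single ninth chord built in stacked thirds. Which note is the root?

Arranged so that each adjacent pair is a third by letter name: Eb – G – Bb – D – F.
The bottom of that stack, Eb, is the root (this is Eb major ninth).

Eb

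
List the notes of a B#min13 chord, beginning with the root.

B# – D# – F## – A# – C## – E# – G##

B#min13: minor thirteenth on B#.
root → B#
3rd (minor 3rd) → D#
5th (perfect 5th) → F##
7th (minor 7th) → A#
9th (major 9th) → C##
11th (perfect 11th) → E#
13th (major 13th) → G##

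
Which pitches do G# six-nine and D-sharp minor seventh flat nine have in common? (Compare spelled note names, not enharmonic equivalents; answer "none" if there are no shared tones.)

G# six-nine = G-sharp, B-sharp, D-sharp, E-sharp, A-sharp.
D-sharp minor seventh flat nine = D-sharp, F-sharp, A-sharp, C-sharp, E.
Shared: D-sharp, A-sharp.

D-sharp, A-sharp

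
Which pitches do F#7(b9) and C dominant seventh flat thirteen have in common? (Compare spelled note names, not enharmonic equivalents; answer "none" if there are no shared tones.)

E G

F#7(b9): F# A# C# E G
C dominant seventh flat thirteen: C E G Bb Ab
Common to both → E, G.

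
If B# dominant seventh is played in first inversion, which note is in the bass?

D-double-sharp

B# dominant seventh = B-sharp–D-double-sharp–F-double-sharp–A-sharp. First inversion → third in the bass = D-double-sharp.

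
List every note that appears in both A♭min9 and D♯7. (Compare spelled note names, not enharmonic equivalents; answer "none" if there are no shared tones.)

none

A♭min9 = Ab, Cb, Eb, Gb, Bb.
D♯7 = D#, F##, A#, C#.
Shared: none.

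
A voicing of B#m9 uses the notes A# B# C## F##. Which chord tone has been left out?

D#

B#m9 = B#, D#, F##, A#, C##. The voicing lacks the 3rd (minor 3rd), D#.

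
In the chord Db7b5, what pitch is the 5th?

Db7b5 is built on D♭; its 5th is a diminished 5th above the root.
A fifth above D uses the letter A, and the diminished 5th above D♭ is A𝄫.

A𝄫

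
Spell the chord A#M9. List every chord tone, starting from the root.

Root A♯, quality major ninth:
A♯ — root
C𝄪 — major 3rd
E♯ — perfect 5th
G𝄪 — major 7th
B♯ — major 9th

A♯, C𝄪, E♯, G𝄪, B♯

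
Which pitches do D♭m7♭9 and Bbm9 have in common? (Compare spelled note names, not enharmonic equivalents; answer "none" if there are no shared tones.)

Db, Ab

D♭m7♭9: Db Fb Ab Cb Ebb
Bbm9: Bb Db F Ab C
Common to both → Db, Ab.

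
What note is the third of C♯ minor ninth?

E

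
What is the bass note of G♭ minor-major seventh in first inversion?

Bbb

G♭ minor-major seventh in root position is Gb–Bbb–Db–F.
First inversion places the third in the bass, which is Bbb.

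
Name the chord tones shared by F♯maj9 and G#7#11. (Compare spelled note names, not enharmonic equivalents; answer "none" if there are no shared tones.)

F#  G#

F♯maj9: F# A# C# E# G#
G#7#11: G# B# D# F# C##
Common to both → F#, G#.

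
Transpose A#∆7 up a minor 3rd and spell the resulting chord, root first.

C♯, E♯, G♯, B♯

Transposed root: A♯ → C♯ (minor 3rd up). So we spell C♯ major seventh:
root → C♯
3rd (major 3rd) → E♯
5th (perfect 5th) → G♯
7th (major 7th) → B♯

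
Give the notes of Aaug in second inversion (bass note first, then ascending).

In root position, Aaug is A–C♯–E♯.
Second inversion puts the fifth (E♯) in the bass.

E♯, A, C♯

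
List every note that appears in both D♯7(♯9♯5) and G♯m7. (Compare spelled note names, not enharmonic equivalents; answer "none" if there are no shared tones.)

D♯

D♯7(♯9♯5): D♯ F𝄪 A𝄪 C♯ E𝄪
G♯m7: G♯ B D♯ F♯
Common to both → D♯.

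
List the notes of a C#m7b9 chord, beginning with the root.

C# – E – G# – B – D

C#m7b9 is a minor seventh flat nine built on C#.
root → C#
3rd (minor 3rd) → E
5th (perfect 5th) → G#
7th (minor 7th) → B
9th (minor 9th) → D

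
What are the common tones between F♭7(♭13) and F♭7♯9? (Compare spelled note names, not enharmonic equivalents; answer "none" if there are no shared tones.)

F♭7(♭13) = Fb, Ab, Cb, Ebb, Dbb.
F♭7♯9 = Fb, Ab, Cb, Ebb, G.
Shared: Fb, Ab, Cb, Ebb.

Fb  Ab  Cb  Ebb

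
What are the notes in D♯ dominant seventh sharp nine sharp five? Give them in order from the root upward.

D-sharp  F-double-sharp  A-double-sharp  C-sharp  E-double-sharp

Root D-sharp, quality dominant seventh sharp nine sharp five:
- root: D-sharp
- major 3rd: F-double-sharp
- augmented 5th: A-double-sharp
- minor 7th: C-sharp
- augmented 9th: E-double-sharp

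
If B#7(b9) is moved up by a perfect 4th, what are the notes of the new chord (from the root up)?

B♯ up a perfect 4th → E♯. New chord: E♯ dominant seventh flat nine.
- root: E♯
- major 3rd: G𝄪
- perfect 5th: B♯
- minor 7th: D♯
- minor 9th: F♯

E♯  G𝄪  B♯  D♯  F♯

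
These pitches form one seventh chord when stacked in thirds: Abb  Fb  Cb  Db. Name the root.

Stacking in thirds gives Db – Fb – Abb – Cb, so Db is the root — Db half-diminished seventh.

Db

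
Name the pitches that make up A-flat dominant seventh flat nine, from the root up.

A♭  C  E♭  G♭  B𝄫

Root A♭, quality dominant seventh flat nine:
Root: A♭
Major 3rd (3rd): C
Perfect 5th (5th): E♭
Minor 7th (7th): G♭
Minor 9th (9th): B𝄫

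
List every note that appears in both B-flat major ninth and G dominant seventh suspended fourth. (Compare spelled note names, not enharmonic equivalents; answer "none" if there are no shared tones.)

B-flat major ninth = Bb, D, F, A, C.
G dominant seventh suspended fourth = G, C, D, F.
Shared: D, F, C.

D, F, C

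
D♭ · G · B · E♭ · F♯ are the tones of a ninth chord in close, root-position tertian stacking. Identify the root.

E♭

Stacking in thirds gives E♭ – G – B – D♭ – F♯, so E♭ is the root — E♭ dominant seventh sharp nine sharp five.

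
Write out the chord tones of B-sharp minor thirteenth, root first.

Root B♯, quality minor thirteenth:
Root: B♯
Minor 3rd (3rd): D♯
Perfect 5th (5th): F𝄪
Minor 7th (7th): A♯
Major 9th (9th): C𝄪
Perfect 11th (11th): E♯
Major 13th (13th): G𝄪

B♯, D♯, F𝄪, A♯, C𝄪, E♯, G𝄪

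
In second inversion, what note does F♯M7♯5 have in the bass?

C##

F♯M7♯5 = F#–A#–C##–E#. Second inversion → fifth in the bass = C##.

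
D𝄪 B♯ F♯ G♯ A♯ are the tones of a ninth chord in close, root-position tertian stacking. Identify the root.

G♯

Stacking in thirds gives G♯ – B♯ – D𝄪 – F♯ – A♯, so G♯ is the root — G♯ dominant ninth sharp five.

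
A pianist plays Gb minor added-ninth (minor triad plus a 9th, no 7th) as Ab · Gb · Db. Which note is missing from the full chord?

Gb minor added-ninth = Gb, Bbb, Db, Ab. The voicing lacks the 3rd (minor 3rd), Bbb.

Bbb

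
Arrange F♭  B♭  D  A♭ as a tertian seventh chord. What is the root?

Stacking in thirds gives B♭ – D – F♭ – A♭, so B♭ is the root — B♭ dominant seventh flat five.

B♭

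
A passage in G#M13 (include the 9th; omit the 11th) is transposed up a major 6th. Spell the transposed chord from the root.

E# – G## – B# – D## – F## – C##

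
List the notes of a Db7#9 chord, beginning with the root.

Db – F – Ab – Cb – E

Root Db, quality dominant seventh sharp nine:
- root: Db
- major 3rd: F
- perfect 5th: Ab
- minor 7th: Cb
- augmented 9th: E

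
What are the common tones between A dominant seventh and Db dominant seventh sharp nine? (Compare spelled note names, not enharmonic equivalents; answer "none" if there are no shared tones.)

E

A dominant seventh: A C# E G
Db dominant seventh sharp nine: Db F Ab Cb E
Common to both → E.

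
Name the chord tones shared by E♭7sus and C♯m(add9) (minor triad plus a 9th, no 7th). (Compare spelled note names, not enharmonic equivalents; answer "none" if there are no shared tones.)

E♭7sus: Eb Ab Bb Db
C♯m(add9): C# E G# D#
Common to both → none.

none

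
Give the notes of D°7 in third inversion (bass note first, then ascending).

In root position, D°7 is D–F–Ab–Cb.
Third inversion puts the seventh (Cb) in the bass.

Cb D F Ab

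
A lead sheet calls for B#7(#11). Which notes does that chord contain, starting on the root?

Root B#, quality dominant seventh sharp eleven:
- root: B#
- major 3rd: D##
- perfect 5th: F##
- minor 7th: A#
- augmented 11th: E##

B# – D## – F## – A# – E##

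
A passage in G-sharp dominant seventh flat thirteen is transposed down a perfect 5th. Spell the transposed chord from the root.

C# – E# – G# – B – A

G# down a perfect 5th → C#. New chord: C# dominant seventh flat thirteen.
C# — root
E# — major 3rd
G# — perfect 5th
B — minor 7th
A — minor 13th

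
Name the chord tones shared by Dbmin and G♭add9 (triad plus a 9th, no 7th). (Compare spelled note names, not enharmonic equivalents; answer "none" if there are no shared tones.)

Db – Ab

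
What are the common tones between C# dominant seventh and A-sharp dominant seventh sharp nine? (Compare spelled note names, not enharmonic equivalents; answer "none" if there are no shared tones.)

E# G#

C# dominant seventh = C#, E#, G#, B.
A-sharp dominant seventh sharp nine = A#, C##, E#, G#, B##.
Shared: E#, G#.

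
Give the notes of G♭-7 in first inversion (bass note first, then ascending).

G♭-7 = G♭–B𝄫–D♭–F♭; first inversion → third (B𝄫) lowest.

B𝄫, D♭, F♭, G♭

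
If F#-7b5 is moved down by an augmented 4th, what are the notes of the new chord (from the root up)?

An augmented 4th down from F# is C, so the new chord is C half-diminished seventh.
C — root
Eb — minor 3rd
Gb — diminished 5th
Bb — minor 7th

C Eb Gb Bb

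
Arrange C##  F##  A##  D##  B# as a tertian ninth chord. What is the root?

B#

Stacking in thirds gives B# – D## – F## – A## – C##, so B# is the root — B# major ninth.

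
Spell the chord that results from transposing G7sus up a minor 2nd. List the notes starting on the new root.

A♭, D♭, E♭, G♭

Transposed root: G → A♭ (minor 2nd up). So we spell A♭ dominant seventh suspended fourth:
A♭ — root
D♭ — perfect 4th
E♭ — perfect 5th
G♭ — minor 7th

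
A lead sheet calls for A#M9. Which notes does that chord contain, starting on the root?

A#M9: major ninth on A#.
root → A#
3rd (major 3rd) → C##
5th (perfect 5th) → E#
7th (major 7th) → G##
9th (major 9th) → B#

A#, C##, E#, G##, B#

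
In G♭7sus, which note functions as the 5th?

D♭

Root of G♭7sus = G♭. The 5th is a perfect 5th: G♭ up a perfect 5th → D♭.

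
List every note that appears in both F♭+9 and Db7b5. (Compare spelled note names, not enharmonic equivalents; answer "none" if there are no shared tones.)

none

F♭+9: Fb Ab C Ebb Gb
Db7b5: Db F Abb Cb
Common to both → none.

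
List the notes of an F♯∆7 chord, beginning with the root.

Root F#, quality major seventh:
Root: F#
Major 3rd (3rd): A#
Perfect 5th (5th): C#
Major 7th (7th): E#

F#, A#, C#, E#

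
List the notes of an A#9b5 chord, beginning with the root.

Root A#, quality dominant ninth flat five:
A# — root
C## — major 3rd
E — diminished 5th
G# — minor 7th
B# — major 9th

A# – C## – E – G# – B#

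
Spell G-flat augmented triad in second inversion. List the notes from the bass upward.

D, G-flat, B-flat

G-flat augmented triad = G-flat–B-flat–D; second inversion → fifth (D) lowest.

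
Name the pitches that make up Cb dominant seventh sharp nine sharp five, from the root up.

Cb  Eb  G  Bbb  D

Cb dominant seventh sharp nine sharp five: dominant seventh sharp nine sharp five on Cb.
root → Cb
3rd (major 3rd) → Eb
5th (augmented 5th) → G
7th (minor 7th) → Bbb
9th (augmented 9th) → D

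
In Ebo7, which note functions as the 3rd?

Root of Ebo7 = E♭. The 3rd is a minor 3rd: E♭ up a minor 3rd → G♭.

G♭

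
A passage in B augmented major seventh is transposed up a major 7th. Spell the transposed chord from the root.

A#, C##, E##, G##

A major 7th up from B is A#, so the new chord is A# augmented major seventh.
A# — root
C## — major 3rd
E## — augmented 5th
G## — major 7th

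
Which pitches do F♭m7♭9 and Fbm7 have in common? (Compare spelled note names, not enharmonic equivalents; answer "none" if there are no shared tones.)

F♭m7♭9: Fb Abb Cb Ebb Gbb
Fbm7: Fb Abb Cb Ebb
Common to both → Fb, Abb, Cb, Ebb.

Fb, Abb, Cb, Ebb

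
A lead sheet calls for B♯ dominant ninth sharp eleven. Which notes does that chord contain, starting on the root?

Root B♯, quality dominant ninth sharp eleven:
root → B♯
3rd (major 3rd) → D𝄪
5th (perfect 5th) → F𝄪
7th (minor 7th) → A♯
9th (major 9th) → C𝄪
11th (augmented 11th) → E𝄪

B♯ D𝄪 F𝄪 A♯ C𝄪 E𝄪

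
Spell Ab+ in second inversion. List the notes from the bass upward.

E, Ab, C

Ab+ = Ab–C–E; second inversion → fifth (E) lowest.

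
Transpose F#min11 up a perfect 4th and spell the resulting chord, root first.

B D F# A C# E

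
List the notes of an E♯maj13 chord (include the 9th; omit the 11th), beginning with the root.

E# G## B# D## F## C##

E♯maj13: major thirteenth on E#.
E# — root
G## — major 3rd
B# — perfect 5th
D## — major 7th
F## — major 9th
C## — major 13th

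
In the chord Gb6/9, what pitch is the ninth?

Root of Gb6/9 = G♭. The 9th is a major 9th: G♭ up a major 9th → A♭.

A♭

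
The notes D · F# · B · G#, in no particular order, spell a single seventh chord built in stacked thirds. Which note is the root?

Stacking in thirds gives G# – B – D – F#, so G# is the root — G# half-diminished seventh.

G#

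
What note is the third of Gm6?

Bb

Root of Gm6 = G. The 3rd is a minor 3rd: G up a minor 3rd → Bb.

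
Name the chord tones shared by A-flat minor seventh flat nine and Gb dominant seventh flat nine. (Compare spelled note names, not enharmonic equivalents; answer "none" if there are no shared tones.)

G-flat

A-flat minor seventh flat nine: A-flat C-flat E-flat G-flat B-double-flat
Gb dominant seventh flat nine: G-flat B-flat D-flat F-flat A-double-flat
Common to both → G-flat.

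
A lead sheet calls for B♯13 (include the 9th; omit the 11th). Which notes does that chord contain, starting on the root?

B♯13: dominant thirteenth on B♯.
B♯ — root
D𝄪 — major 3rd
F𝄪 — perfect 5th
A♯ — minor 7th
C𝄪 — major 9th
G𝄪 — major 13th

B♯ – D𝄪 – F𝄪 – A♯ – C𝄪 – G𝄪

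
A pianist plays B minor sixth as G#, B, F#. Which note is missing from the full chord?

D

The full B minor sixth chord is B, D, F#, G#.
Comparing with the voicing, the minor 3rd (3rd) — D — is absent.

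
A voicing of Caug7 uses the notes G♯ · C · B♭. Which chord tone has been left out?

Caug7 = C, E, G♯, B♭. The voicing lacks the 3rd (major 3rd), E.

E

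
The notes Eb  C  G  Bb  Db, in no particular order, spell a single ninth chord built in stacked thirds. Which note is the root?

C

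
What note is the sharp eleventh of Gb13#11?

C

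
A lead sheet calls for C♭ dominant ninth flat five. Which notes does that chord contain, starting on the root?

C-flat E-flat G-double-flat B-double-flat D-flat

C♭ dominant ninth flat five: dominant ninth flat five on C-flat.
root → C-flat
3rd (major 3rd) → E-flat
5th (diminished 5th) → G-double-flat
7th (minor 7th) → B-double-flat
9th (major 9th) → D-flat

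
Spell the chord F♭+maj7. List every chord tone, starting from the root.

F♭+maj7: augmented major seventh on Fb.
Fb — root
Ab — major 3rd
C — augmented 5th
Eb — major 7th

Fb – Ab – C – Eb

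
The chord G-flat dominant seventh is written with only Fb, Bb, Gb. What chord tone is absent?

Db

The full G-flat dominant seventh chord is Gb, Bb, Db, Fb.
Comparing with the voicing, the perfect 5th (5th) — Db — is absent.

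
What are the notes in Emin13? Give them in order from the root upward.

Emin13 is a minor thirteenth built on E.
E — root
G — minor 3rd
B — perfect 5th
D — minor 7th
F# — major 9th
A — perfect 11th
C# — major 13th

E, G, B, D, F#, A, C#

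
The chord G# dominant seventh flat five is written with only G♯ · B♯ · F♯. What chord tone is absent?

D

G# dominant seventh flat five = G♯, B♯, D, F♯. The voicing lacks the 5th (diminished 5th), D.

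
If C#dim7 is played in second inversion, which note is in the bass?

C#dim7 in root position is C♯–E–G–B♭.
Second inversion places the fifth in the bass, which is G.

G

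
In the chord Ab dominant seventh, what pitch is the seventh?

Gb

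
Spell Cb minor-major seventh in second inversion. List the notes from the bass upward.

Gb  Bb  Cb  Ebb

Cb minor-major seventh = Cb–Ebb–Gb–Bb; second inversion → fifth (Gb) lowest.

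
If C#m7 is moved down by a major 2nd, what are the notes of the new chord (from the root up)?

B, D, F#, A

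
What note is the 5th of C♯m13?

G♯

Root of C♯m13 = C♯. The 5th is a perfect 5th: C♯ up a perfect 5th → G♯.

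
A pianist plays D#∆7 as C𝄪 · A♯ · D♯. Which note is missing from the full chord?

F𝄪

The full D#∆7 chord is D♯, F𝄪, A♯, C𝄪.
Comparing with the voicing, the major 3rd (3rd) — F𝄪 — is absent.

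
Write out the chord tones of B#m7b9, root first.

B#, D#, F##, A#, C#

Root B#, quality minor seventh flat nine:
root → B#
3rd (minor 3rd) → D#
5th (perfect 5th) → F##
7th (minor 7th) → A#
9th (minor 9th) → C#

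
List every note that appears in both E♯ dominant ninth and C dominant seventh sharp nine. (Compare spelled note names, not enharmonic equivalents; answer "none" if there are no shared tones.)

D-sharp

E♯ dominant ninth: E-sharp G-double-sharp B-sharp D-sharp F-double-sharp
C dominant seventh sharp nine: C E G B-flat D-sharp
Common to both → D-sharp.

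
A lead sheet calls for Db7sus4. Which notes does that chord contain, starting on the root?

Root D♭, quality dominant seventh suspended fourth:
- root: D♭
- perfect 4th: G♭
- perfect 5th: A♭
- minor 7th: C♭

D♭ G♭ A♭ C♭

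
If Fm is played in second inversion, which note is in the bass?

C

Fm in root position is F–Ab–C.
Second inversion places the fifth in the bass, which is C.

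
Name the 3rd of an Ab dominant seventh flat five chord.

C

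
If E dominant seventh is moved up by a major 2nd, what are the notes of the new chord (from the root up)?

F# A# C# E

E up a major 2nd → F#. New chord: F# dominant seventh.
F# — root
A# — major 3rd
C# — perfect 5th
E — minor 7th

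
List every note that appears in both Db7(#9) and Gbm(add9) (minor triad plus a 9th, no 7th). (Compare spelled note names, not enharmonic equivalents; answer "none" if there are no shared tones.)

Db7(#9) = Db, F, Ab, Cb, E.
Gbm(add9) = Gb, Bbb, Db, Ab.
Shared: Db, Ab.

Db Ab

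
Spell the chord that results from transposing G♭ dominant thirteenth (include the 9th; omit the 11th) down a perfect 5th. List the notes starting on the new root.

Transposed root: G-flat → C-flat (perfect 5th down). So we spell C-flat dominant thirteenth:
C-flat — root
E-flat — major 3rd
G-flat — perfect 5th
B-double-flat — minor 7th
D-flat — major 9th
A-flat — major 13th

C-flat, E-flat, G-flat, B-double-flat, D-flat, A-flat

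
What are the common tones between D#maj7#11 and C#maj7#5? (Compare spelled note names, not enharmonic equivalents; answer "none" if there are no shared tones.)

D#maj7#11: D# F## A# C## G##
C#maj7#5: C# E# G## B#
Common to both → G##.

G##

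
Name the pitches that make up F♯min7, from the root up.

F♯min7 is a minor seventh built on F♯.
- root: F♯
- minor 3rd: A
- perfect 5th: C♯
- minor 7th: E

F♯ A C♯ E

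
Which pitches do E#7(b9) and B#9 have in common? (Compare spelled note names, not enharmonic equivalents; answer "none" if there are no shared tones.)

E#7(b9): E# G## B# D# F#
B#9: B# D## F## A# C##
Common to both → B#.

B#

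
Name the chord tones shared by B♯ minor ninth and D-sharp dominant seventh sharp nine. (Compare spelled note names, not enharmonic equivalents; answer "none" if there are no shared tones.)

D# – F## – A#

B♯ minor ninth = B#, D#, F##, A#, C##.
D-sharp dominant seventh sharp nine = D#, F##, A#, C#, E##.
Shared: D#, F##, A#.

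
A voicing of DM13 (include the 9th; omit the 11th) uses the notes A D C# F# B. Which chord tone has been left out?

The full DM13 chord is D, F#, A, C#, E, B.
Comparing with the voicing, the major 9th (9th) — E — is absent.

E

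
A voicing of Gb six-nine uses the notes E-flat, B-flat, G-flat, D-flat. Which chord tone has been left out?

Gb six-nine = G-flat, B-flat, D-flat, E-flat, A-flat. The voicing lacks the 9th (major 9th), A-flat.

A-flat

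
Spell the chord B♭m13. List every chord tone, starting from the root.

Bb, Db, F, Ab, C, Eb, G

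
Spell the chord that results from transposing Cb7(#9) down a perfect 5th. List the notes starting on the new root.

Fb, Ab, Cb, Ebb, G

A perfect 5th down from Cb is Fb, so the new chord is Fb dominant seventh sharp nine.
Root: Fb
Major 3rd (3rd): Ab
Perfect 5th (5th): Cb
Minor 7th (7th): Ebb
Augmented 9th (9th): G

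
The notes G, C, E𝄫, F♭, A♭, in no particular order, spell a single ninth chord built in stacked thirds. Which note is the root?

Stacking in thirds gives F♭ – A♭ – C – E𝄫 – G, so F♭ is the root — F♭ dominant seventh sharp nine sharp five.

F♭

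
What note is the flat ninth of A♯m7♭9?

A♯m7♭9 is built on A#; its 9th is a minor 9th above the root.
A second above A uses the letter B, and the minor 9th above A# is B.

B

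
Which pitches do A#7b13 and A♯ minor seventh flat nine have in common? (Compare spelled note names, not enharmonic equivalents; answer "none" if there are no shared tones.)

A♯, E♯, G♯

A#7b13: A♯ C𝄪 E♯ G♯ F♯
A♯ minor seventh flat nine: A♯ C♯ E♯ G♯ B
Common to both → A♯, E♯, G♯.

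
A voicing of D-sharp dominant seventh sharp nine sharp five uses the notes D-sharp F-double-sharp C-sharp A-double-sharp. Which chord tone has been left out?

E-double-sharp

D-sharp dominant seventh sharp nine sharp five = D-sharp, F-double-sharp, A-double-sharp, C-sharp, E-double-sharp. The voicing lacks the 9th (augmented 9th), E-double-sharp.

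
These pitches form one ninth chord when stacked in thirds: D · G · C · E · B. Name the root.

Arranged so that each adjacent pair is a third by letter name: C – E – G – B – D.
The bottom of that stack, C, is the root (this is C major ninth).

C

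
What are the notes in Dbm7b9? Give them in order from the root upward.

Dbm7b9 is a minor seventh flat nine built on Db.
Root: Db
Minor 3rd (3rd): Fb
Perfect 5th (5th): Ab
Minor 7th (7th): Cb
Minor 9th (9th): Ebb

Db, Fb, Ab, Cb, Ebb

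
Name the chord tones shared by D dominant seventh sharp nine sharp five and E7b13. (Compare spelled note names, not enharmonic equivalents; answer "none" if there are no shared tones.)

D dominant seventh sharp nine sharp five = D, F#, A#, C, E#.
E7b13 = E, G#, B, D, C.
Shared: D, C.

D, C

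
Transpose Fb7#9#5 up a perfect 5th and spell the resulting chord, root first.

Fb up a perfect 5th → Cb. New chord: Cb dominant seventh sharp nine sharp five.
root → Cb
3rd (major 3rd) → Eb
5th (augmented 5th) → G
7th (minor 7th) → Bbb
9th (augmented 9th) → D

Cb, Eb, G, Bbb, D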